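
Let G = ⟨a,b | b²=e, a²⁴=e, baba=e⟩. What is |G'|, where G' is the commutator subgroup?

G' = [G, G] is generated by all commutators. The generator-pair commutators are: [a, b] = a².
The subgroup they normally generate is {e, a², a⁴, a⁶, a⁸, a¹⁰, a¹², a¹⁴, a¹⁶, a¹⁸, a²⁰, a²²}, of order 12.
Check: |G/G'| = 48/12 = 4 is the order of the abelianisation.

Answer: 12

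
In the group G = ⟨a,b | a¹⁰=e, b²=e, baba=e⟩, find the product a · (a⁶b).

Compute a · (a⁶b) by multiplying left to right and reducing via the relations at each step:
  a · a⁶ = a⁷
  (a⁷) · b = a⁷b

Answer: a⁷b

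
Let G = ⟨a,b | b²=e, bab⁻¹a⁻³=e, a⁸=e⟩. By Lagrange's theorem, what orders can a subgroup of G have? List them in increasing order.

|G| = 16 = 2⁴. By Lagrange's theorem the order of any subgroup divides 16; the divisors of 16 are 1, 2, 4, 8, 16.

Answer: 1, 2, 4, 8, 16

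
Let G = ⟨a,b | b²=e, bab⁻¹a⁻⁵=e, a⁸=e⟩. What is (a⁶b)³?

Compute successive powers of (a⁶b), reducing at each step:
  (a⁶b)²: (a⁶b) · a⁶ = a⁴b;   (a⁴b) · b = a⁴
  (a⁶b)³: (a⁴) · a⁶ = a²;   (a²) · b = a²b

Answer: a²b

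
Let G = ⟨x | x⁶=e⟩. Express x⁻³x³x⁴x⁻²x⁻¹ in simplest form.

Multiply left to right, reducing at each step:
  (x³) · x³ = e
  e · x⁴ = x⁴
  (x⁴) · x⁻² = x²
  (x²) · x⁻¹ = x

Answer: x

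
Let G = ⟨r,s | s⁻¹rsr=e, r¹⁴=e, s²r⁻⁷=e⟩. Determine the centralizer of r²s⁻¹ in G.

⟨r²s⁻¹⟩ ⊆ C_G(r²s⁻¹) since powers of r²s⁻¹ commute with r²s⁻¹; so |C_G(r²s⁻¹)| ≥ |⟨r²s⁻¹⟩| = 4.
By orbit–stabilizer, |C_G(r²s⁻¹)| = |G| / |conj. class of r²s⁻¹| = 28 / 7 = 4.
The 4 elements commuting with r²s⁻¹ are {e, r⁷, r²s, r²s⁻¹}.

Answer: {e, r⁷, r²s, r²s⁻¹}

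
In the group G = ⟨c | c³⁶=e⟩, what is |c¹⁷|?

Compute successive powers until reaching e:
  (c¹⁷)¹ = c¹⁷, (c¹⁷)² = c³⁴, (c¹⁷)³ = c¹⁵, (c¹⁷)⁴ = c³², (c¹⁷)⁵ = c¹³, (c¹⁷)⁶ = c³⁰, (c¹⁷)⁷ = c¹¹, (c¹⁷)⁸ = c²⁸, (c¹⁷)⁹ = c⁹, (c¹⁷)¹⁰ = c²⁶, (c¹⁷)¹¹ = c⁷, (c¹⁷)¹² = c²⁴, (c¹⁷)¹³ = c⁵, (c¹⁷)¹⁴ = c²², (c¹⁷)¹⁵ = c³, (c¹⁷)¹⁶ = c²⁰, (c¹⁷)¹⁷ = c, (c¹⁷)¹⁸ = c¹⁸, (c¹⁷)¹⁹ = c³⁵, (c¹⁷)²⁰ = c¹⁶, (c¹⁷)²¹ = c³³, (c¹⁷)²² = c¹⁴, (c¹⁷)²³ = c³¹, (c¹⁷)²⁴ = c¹², (c¹⁷)²⁵ = c²⁹, (c¹⁷)²⁶ = c¹⁰, (c¹⁷)²⁷ = c²⁷, (c¹⁷)²⁸ = c⁸, (c¹⁷)²⁹ = c²⁵, (c¹⁷)³⁰ = c⁶, (c¹⁷)³¹ = c²³, (c¹⁷)³² = c⁴, (c¹⁷)³³ = c²¹, (c¹⁷)³⁴ = c², (c¹⁷)³⁵ = c¹⁹, (c¹⁷)³⁶ = e.
The smallest positive k with (c¹⁷)ᵏ = e is 36.

Answer: 36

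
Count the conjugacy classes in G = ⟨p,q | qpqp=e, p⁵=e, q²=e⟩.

The conjugacy classes (representative and size) are:
  [e] (size 1), [p] (size 2), [p²] (size 2), [q] (size 5).
Class equation: 1 + 2 + 2 + 5 = 10 = |G|. So G has 4 conjugacy classes.

Answer: 4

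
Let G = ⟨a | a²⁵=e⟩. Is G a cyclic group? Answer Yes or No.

|G| = 25. The element a has order 25 (its powers give 25 distinct elements), so ⟨a⟩ = G and G is cyclic.

Answer: Yes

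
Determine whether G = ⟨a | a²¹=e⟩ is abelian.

G has a single generator, so G is cyclic and hence abelian.

Answer: Yes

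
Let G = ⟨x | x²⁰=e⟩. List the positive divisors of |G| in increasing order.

|G| = 20 = 2² · 5. By Lagrange's theorem the order of any subgroup divides 20; the divisors of 20 are 1, 2, 4, 5, 10, 20.

Answer: 1, 2, 4, 5, 10, 20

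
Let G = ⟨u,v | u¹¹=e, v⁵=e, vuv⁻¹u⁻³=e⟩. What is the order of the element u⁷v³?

Compute successive powers until reaching e:
  (u⁷v³)¹ = u⁷v³, (u⁷v³)² = u⁹v, (u⁷v³)³ = u⁸v⁴, (u⁷v³)⁴ = u³v², (u⁷v³)⁵ = e.
The smallest positive k with (u⁷v³)ᵏ = e is 5.

Answer: 5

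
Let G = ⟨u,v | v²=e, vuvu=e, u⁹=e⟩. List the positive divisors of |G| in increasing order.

|G| = 18 = 2 · 3². By Lagrange's theorem the order of any subgroup divides 18; the divisors of 18 are 1, 2, 3, 6, 9, 18.

Answer: 1, 2, 3, 6, 9, 18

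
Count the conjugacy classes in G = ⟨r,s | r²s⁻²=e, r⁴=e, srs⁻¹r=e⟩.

The conjugacy classes (representative and size) are:
  [e] (size 1), [r³] (size 2), [r²] (size 1), [s⁻¹] (size 2), [rs] (size 2).
Class equation: 1 + 2 + 1 + 2 + 2 = 8 = |G|. So G has 5 conjugacy classes.

Answer: 5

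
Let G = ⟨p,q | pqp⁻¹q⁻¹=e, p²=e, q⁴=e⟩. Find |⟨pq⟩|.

|⟨pq⟩| equals the order of pq. Compute successive powers until reaching e:
  (pq)¹ = pq, (pq)² = q², (pq)³ = pq³, (pq)⁴ = e.
The smallest positive k with (pq)ᵏ = e is 4, so |⟨pq⟩| = 4.

Answer: 4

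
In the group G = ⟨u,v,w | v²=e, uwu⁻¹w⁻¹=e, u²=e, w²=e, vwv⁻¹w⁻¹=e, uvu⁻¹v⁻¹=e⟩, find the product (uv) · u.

Compute (uv) · u by multiplying left to right and reducing via the relations at each step:
  (uv) · u = v

Answer: v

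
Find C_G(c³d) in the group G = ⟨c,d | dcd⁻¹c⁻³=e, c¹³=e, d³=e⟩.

⟨c³d⟩ ⊆ C_G(c³d) since powers of c³d commute with c³d; so |C_G(c³d)| ≥ |⟨c³d⟩| = 3.
By orbit–stabilizer, |C_G(c³d)| = |G| / |conj. class of c³d| = 39 / 13 = 3.
The 3 elements commuting with c³d are {e, c³d, c¹²d²}.

Answer: {e, c³d, c¹²d²}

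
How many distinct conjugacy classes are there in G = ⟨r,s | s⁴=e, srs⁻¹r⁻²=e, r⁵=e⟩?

The conjugacy classes (representative and size) are:
  [e] (size 1), [r⁴] (size 4), [r²s] (size 5), [s²] (size 5), [r³s³] (size 5).
Class equation: 1 + 4 + 5 + 5 + 5 = 20 = |G|. So G has 5 conjugacy classes.

Answer: 5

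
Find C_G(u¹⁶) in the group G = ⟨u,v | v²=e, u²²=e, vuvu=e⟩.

⟨u¹⁶⟩ ⊆ C_G(u¹⁶) since powers of u¹⁶ commute with u¹⁶; so |C_G(u¹⁶)| ≥ |⟨u¹⁶⟩| = 11.
By orbit–stabilizer, |C_G(u¹⁶)| = |G| / |conj. class of u¹⁶| = 44 / 2 = 22.
The 22 elements commuting with u¹⁶ are {e, u, u², u³, u⁴, u⁵, u⁶, u⁷, u⁸, u⁹, u¹⁰, u¹¹, u¹², u¹³, u¹⁴, u¹⁵, u¹⁶, u¹⁷, u¹⁸, u¹⁹, u²⁰, u²¹}.

Answer: {e, u, u², u³, u⁴, u⁵, u⁶, u⁷, u⁸, u⁹, u¹⁰, u¹¹, u¹², u¹³, u¹⁴, u¹⁵, u¹⁶, u¹⁷, u¹⁸, u¹⁹, u²⁰, u²¹}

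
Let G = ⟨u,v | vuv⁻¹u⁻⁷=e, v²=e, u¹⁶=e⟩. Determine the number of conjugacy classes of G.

The conjugacy classes (representative and size) are:
  [e] (size 1), [u] (size 2), [u¹⁴] (size 2), [u³] (size 2), [u⁴] (size 2), [u¹⁰] (size 2), [u⁸] (size 1), [u⁹] (size 2), [u¹¹] (size 2), [u¹⁰v] (size 8), [uv] (size 8).
Class equation: 1 + 2 + 2 + 2 + 2 + 2 + 1 + 2 + 2 + 8 + 8 = 32 = |G|. So G has 11 conjugacy classes.

Answer: 11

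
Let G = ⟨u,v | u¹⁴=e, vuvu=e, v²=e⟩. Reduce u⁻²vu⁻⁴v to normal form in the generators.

Multiply left to right, reducing at each step:
  (u¹²) · v = u¹²v
  (u¹²v) · u⁻⁴ = u²v
  (u²v) · v = u²

Answer: u²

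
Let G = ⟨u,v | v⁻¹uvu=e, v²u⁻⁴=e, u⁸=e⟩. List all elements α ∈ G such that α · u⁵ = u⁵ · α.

⟨u⁵⟩ ⊆ C_G(u⁵) since powers of u⁵ commute with u⁵; so |C_G(u⁵)| ≥ |⟨u⁵⟩| = 8.
By orbit–stabilizer, |C_G(u⁵)| = |G| / |conj. class of u⁵| = 16 / 2 = 8.
The 8 elements commuting with u⁵ are {e, u, u², u³, u⁴, u⁵, u⁶, u⁷}.

Answer: {e, u, u², u³, u⁴, u⁵, u⁶, u⁷}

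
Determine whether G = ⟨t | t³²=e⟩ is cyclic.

|G| = 32. The element t has order 32 (its powers give 32 distinct elements), so ⟨t⟩ = G and G is cyclic.

Answer: Yes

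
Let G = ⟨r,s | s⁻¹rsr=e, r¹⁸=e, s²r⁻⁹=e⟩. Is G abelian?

r·s = rs but s·r = r⁸s⁻¹, so r·s ≠ s·r and G is not abelian.

Answer: No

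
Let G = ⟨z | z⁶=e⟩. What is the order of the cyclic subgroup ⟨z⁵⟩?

|⟨z⁵⟩| equals the order of z⁵. Compute successive powers until reaching e:
  (z⁵)¹ = z⁵, (z⁵)² = z⁴, (z⁵)³ = z³, (z⁵)⁴ = z², (z⁵)⁵ = z, (z⁵)⁶ = e.
The smallest positive k with (z⁵)ᵏ = e is 6, so |⟨z⁵⟩| = 6.

Answer: 6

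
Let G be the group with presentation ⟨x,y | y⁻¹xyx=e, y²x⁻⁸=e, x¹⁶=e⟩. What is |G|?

Enumerate words in the generators, reducing via the relations: the distinct elements are
  {e, x, y, xy, x², x³, x⁴, x⁵, x⁶, x⁷, x⁸, x⁹, x²y, x³y, x¹², x¹³, x¹¹, x¹⁰, x¹⁴, x¹⁵, x⁴y, x⁵y, x⁶y, x⁷y, y⁻¹, xy⁻¹, x²y⁻¹, x³y⁻¹, x⁴y⁻¹, x⁵y⁻¹, x⁶y⁻¹, x⁷y⁻¹}.
No further products give new elements, so |G| = 32.

Answer: 32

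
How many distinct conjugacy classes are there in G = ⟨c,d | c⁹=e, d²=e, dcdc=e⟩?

The conjugacy classes (representative and size) are:
  [e] (size 1), [c⁸] (size 2), [c⁷] (size 2), [c⁶] (size 2), [c⁵] (size 2), [c⁴d] (size 9).
Class equation: 1 + 2 + 2 + 2 + 2 + 9 = 18 = |G|. So G has 6 conjugacy classes.

Answer: 6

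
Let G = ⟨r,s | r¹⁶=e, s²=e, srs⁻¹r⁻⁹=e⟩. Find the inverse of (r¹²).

The order of (r¹²) is 4 (smallest k with (r¹²)ᵏ = e), so (r¹²)⁻¹ = (r¹²)³ = r⁴.
Check: (r¹²) · (r⁴) → (r¹²) · r⁴ = e, giving e as required.

Answer: r⁴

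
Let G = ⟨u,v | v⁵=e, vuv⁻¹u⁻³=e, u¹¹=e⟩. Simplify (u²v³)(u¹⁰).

Compute (u²v³) · (u¹⁰) by multiplying left to right and reducing via the relations at each step:
  (u²v³) · u¹⁰ = u⁸v³

Answer: u⁸v³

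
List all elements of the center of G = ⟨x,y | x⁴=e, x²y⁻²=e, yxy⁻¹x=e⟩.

An element z ∈ Z(G) iff z commutes with every generator.
For example x² is central: (x²)·x = x³ = x·(x²); (x²)·y = y⁻¹ = y·(x²).
Whereas x ∉ Z(G) since x·y = xy ≠ xy⁻¹ = y·x.
Checking each of the 8 elements this way gives Z(G) = {e, x²}, of order 2.

Answer: {e, x²}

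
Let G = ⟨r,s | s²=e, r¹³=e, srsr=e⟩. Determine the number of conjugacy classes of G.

The conjugacy classes (representative and size) are:
  [e] (size 1), [r¹²] (size 2), [r¹¹] (size 2), [r³] (size 2), [r⁴] (size 2), [r⁸] (size 2), [r⁶] (size 2), [s] (size 13).
Class equation: 1 + 2 + 2 + 2 + 2 + 2 + 2 + 13 = 26 = |G|. So G has 8 conjugacy classes.

Answer: 8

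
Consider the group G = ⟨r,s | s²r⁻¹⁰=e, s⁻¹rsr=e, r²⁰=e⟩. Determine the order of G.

Enumerate words in the generators, reducing via the relations: the distinct elements are
  {e, r, s, rs, r², r³, r⁴, r⁵, r⁶, r⁷, r⁸, r⁹, r²s, r³s, r¹², r¹³, r¹¹, r¹⁰, r¹⁴, r¹⁵, r¹⁶, r¹⁷, r¹⁸, r¹⁹, r⁴s, r⁵s, r⁶s, r⁷s, r⁸s, r⁹s, s⁻¹, rs⁻¹, r²s⁻¹, r³s⁻¹, r⁴s⁻¹, r⁵s⁻¹, r⁶s⁻¹, r⁷s⁻¹, r⁸s⁻¹, r⁹s⁻¹}.
No further products give new elements, so |G| = 40.

Answer: 40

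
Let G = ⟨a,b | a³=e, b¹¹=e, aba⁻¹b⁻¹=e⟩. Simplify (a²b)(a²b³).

Compute (a²b) · (a²b³) by multiplying left to right and reducing via the relations at each step:
  (a²b) · a² = ab
  (ab) · b³ = ab⁴

Answer: ab⁴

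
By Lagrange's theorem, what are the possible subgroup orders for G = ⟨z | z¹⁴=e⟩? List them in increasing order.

|G| = 14 = 2 · 7. By Lagrange's theorem the order of any subgroup divides 14; the divisors of 14 are 1, 2, 7, 14.

Answer: 1, 2, 7, 14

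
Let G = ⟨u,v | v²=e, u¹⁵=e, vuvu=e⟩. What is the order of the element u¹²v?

Compute successive powers until reaching e:
  (u¹²v)¹ = u¹²v, (u¹²v)² = e.
The smallest positive k with (u¹²v)ᵏ = e is 2.

Answer: 2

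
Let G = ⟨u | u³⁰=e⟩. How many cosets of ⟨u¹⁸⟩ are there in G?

First find ord(u¹⁸) by computing successive powers:
  (u¹⁸)¹ = u¹⁸, (u¹⁸)² = u⁶, (u¹⁸)³ = u²⁴, (u¹⁸)⁴ = u¹², (u¹⁸)⁵ = e.
So |⟨u¹⁸⟩| = ord(u¹⁸) = 5. With |G| = 30, by Lagrange [G : ⟨u¹⁸⟩] = 30/5 = 6.

Answer: 6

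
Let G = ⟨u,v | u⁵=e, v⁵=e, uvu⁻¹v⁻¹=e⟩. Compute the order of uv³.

Compute successive powers until reaching e:
  (uv³)¹ = uv³, (uv³)² = u²v, (uv³)³ = u³v⁴, (uv³)⁴ = u⁴v², (uv³)⁵ = e.
The smallest positive k with (uv³)ᵏ = e is 5.

Answer: 5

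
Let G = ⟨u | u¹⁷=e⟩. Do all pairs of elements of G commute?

G has a single generator, so G is cyclic and hence abelian.

Answer: Yes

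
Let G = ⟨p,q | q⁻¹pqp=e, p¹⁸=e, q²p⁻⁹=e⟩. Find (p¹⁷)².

Compute successive powers of (p¹⁷), reducing at each step:
  (p¹⁷)²: (p¹⁷) · p¹⁷ = p¹⁶

Answer: p¹⁶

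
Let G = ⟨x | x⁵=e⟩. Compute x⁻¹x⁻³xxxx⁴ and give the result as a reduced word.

Multiply left to right, reducing at each step:
  (x⁴) · x⁻³ = x
  x · x = x²
  (x²) · x = x³
  (x³) · x = x⁴
  (x⁴) · x⁴ = x³

Answer: x³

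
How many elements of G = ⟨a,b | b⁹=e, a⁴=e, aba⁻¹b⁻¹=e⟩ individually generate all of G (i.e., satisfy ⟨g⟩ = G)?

G is cyclic of order 36. An element generates G iff its order is 36, and a cyclic group of order 36 has exactly φ(36) = 12 such elements.

Answer: 12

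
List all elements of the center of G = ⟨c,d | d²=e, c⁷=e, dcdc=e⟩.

An element z ∈ Z(G) iff z commutes with every generator.
For example e is central: e·c = c = c·e; e·d = d = d·e.
Whereas c ∉ Z(G) since c·d = cd ≠ c⁶d = d·c.
Checking each of the 14 elements this way gives Z(G) = {e}, of order 1.

Answer: {e}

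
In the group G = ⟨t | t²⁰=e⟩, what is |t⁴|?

Compute successive powers until reaching e:
  (t⁴)¹ = t⁴, (t⁴)² = t⁸, (t⁴)³ = t¹², (t⁴)⁴ = t¹⁶, (t⁴)⁵ = e.
The smallest positive k with (t⁴)ᵏ = e is 5.

Answer: 5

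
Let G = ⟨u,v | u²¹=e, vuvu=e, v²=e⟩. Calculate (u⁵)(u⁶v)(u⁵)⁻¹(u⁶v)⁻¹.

[(u⁵), (u⁶v)] = (u⁵)·(u⁶v)·(u⁵)⁻¹·(u⁶v)⁻¹.
  (u⁵) · (u⁶v) = u¹¹v
  (u¹¹v) · (u¹⁶) = u¹⁶v
  (u¹⁶v) · (u⁶v) = u¹⁰

Answer: u¹⁰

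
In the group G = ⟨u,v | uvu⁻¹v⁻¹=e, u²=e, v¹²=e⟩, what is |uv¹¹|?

Compute successive powers until reaching e:
  (uv¹¹)¹ = uv¹¹, (uv¹¹)² = v¹⁰, (uv¹¹)³ = uv⁹, (uv¹¹)⁴ = v⁸, (uv¹¹)⁵ = uv⁷, (uv¹¹)⁶ = v⁶, (uv¹¹)⁷ = uv⁵, (uv¹¹)⁸ = v⁴, (uv¹¹)⁹ = uv³, (uv¹¹)¹⁰ = v², (uv¹¹)¹¹ = uv, (uv¹¹)¹² = e.
The smallest positive k with (uv¹¹)ᵏ = e is 12.

Answer: 12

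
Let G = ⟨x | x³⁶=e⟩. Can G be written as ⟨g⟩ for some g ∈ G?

|G| = 36. The element x has order 36 (its powers give 36 distinct elements), so ⟨x⟩ = G and G is cyclic.

Answer: Yes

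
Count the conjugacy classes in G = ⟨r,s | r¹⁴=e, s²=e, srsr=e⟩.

The conjugacy classes (representative and size) are:
  [e] (size 1), [r¹³] (size 2), [r²] (size 2), [r³] (size 2), [r¹⁰] (size 2), [r⁵] (size 2), [r⁸] (size 2), [r⁷] (size 1), [r⁶s] (size 7), [r⁹s] (size 7).
Class equation: 1 + 2 + 2 + 2 + 2 + 2 + 2 + 1 + 7 + 7 = 28 = |G|. So G has 10 conjugacy classes.

Answer: 10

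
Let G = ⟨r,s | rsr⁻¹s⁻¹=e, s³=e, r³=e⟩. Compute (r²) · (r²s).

Compute (r²) · (r²s) by multiplying left to right and reducing via the relations at each step:
  (r²) · r² = r
  r · s = rs

Answer: rs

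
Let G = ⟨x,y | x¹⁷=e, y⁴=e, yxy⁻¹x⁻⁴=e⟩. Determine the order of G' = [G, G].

G' = [G, G] is generated by all commutators. The generator-pair commutators are: [x, y] = x¹⁴.
The subgroup they normally generate is {e, x, x², x³, x⁴, x⁵, x⁶, x⁷, x⁸, x⁹, x¹⁰, x¹¹, x¹², x¹³, x¹⁴, x¹⁵, x¹⁶}, of order 17.
Check: |G/G'| = 68/17 = 4 is the order of the abelianisation.

Answer: 17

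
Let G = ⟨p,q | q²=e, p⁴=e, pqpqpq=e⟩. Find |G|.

Enumerate words in the generators, reducing via the relations: the distinct elements are
  {e, p, q, pq, p², p³, qp, pqp, p²q, p³q, qp², qp³, pqp², pqp³, p²qp, p³qp, qp²q, pqp²q, p²qp², p²qp³, p³qp², p³qp³, p²qp²q, p³qp²q}.
No further products give new elements, so |G| = 24.

Answer: 24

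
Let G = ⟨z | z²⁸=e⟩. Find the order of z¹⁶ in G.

Compute successive powers until reaching e:
  (z¹⁶)¹ = z¹⁶, (z¹⁶)² = z⁴, (z¹⁶)³ = z²⁰, (z¹⁶)⁴ = z⁸, (z¹⁶)⁵ = z²⁴, (z¹⁶)⁶ = z¹², (z¹⁶)⁷ = e.
The smallest positive k with (z¹⁶)ᵏ = e is 7.

Answer: 7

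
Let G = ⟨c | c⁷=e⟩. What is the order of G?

G is generated by a single element, so G is cyclic. The relator gives c⁷ = e and no smaller power is forced to be e, so the 7 powers {c, e, c², c³, c⁴, c⁵, c⁶} are distinct. Hence |G| = 7.

Answer: 7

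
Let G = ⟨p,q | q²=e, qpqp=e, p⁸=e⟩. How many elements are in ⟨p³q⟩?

|⟨p³q⟩| equals the order of p³q. Compute successive powers until reaching e:
  (p³q)¹ = p³q, (p³q)² = e.
The smallest positive k with (p³q)ᵏ = e is 2, so |⟨p³q⟩| = 2.

Answer: 2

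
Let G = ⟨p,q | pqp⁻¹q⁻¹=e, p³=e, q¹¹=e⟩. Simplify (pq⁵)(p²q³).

Compute (pq⁵) · (p²q³) by multiplying left to right and reducing via the relations at each step:
  (pq⁵) · p² = q⁵
  (q⁵) · q³ = q⁸

Answer: q⁸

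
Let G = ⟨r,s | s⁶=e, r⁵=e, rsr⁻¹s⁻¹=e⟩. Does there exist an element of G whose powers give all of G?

|G| = 30. The element rs has order 30 (its powers give 30 distinct elements), so ⟨rs⟩ = G and G is cyclic.

Answer: Yes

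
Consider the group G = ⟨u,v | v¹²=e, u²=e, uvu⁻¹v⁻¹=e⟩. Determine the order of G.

Enumerate words in the generators, reducing via the relations: the distinct elements are
  {e, u, v, uv, v², v³, v⁴, v⁵, v⁶, v⁷, v⁸, v⁹, uv², uv³, uv⁴, uv⁵, uv⁶, uv⁷, uv⁸, uv⁹, v¹¹, v¹⁰, uv¹¹, uv¹⁰}.
No further products give new elements, so |G| = 24.

Answer: 24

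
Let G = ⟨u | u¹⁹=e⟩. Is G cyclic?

|G| = 19. The element u has order 19 (its powers give 19 distinct elements), so ⟨u⟩ = G and G is cyclic.

Answer: Yes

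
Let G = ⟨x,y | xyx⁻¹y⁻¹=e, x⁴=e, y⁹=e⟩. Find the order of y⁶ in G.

Compute successive powers until reaching e:
  (y⁶)¹ = y⁶, (y⁶)² = y³, (y⁶)³ = e.
The smallest positive k with (y⁶)ᵏ = e is 3.

Answer: 3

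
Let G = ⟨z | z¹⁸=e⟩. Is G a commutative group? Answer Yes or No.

G has a single generator, so G is cyclic and hence abelian.

Answer: Yes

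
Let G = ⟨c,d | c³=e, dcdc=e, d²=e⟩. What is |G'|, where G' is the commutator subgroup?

G' = [G, G] is generated by all commutators. The generator-pair commutators are: [c, d] = c².
The subgroup they normally generate is {e, c, c²}, of order 3.
Check: |G/G'| = 6/3 = 2 is the order of the abelianisation.

Answer: 3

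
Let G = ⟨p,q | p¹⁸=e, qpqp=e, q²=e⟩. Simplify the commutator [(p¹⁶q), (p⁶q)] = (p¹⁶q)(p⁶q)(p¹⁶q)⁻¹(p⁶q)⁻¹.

[(p¹⁶q), (p⁶q)] = (p¹⁶q)·(p⁶q)·(p¹⁶q)⁻¹·(p⁶q)⁻¹.
  (p¹⁶q) · (p⁶q) = p¹⁰
  (p¹⁰) · (p¹⁶q) = p⁸q
  (p⁸q) · (p⁶q) = p²

Answer: p²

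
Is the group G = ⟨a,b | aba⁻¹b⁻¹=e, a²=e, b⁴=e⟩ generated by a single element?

|G| = 8, but the maximum element order in G is 4 < 8. No single element generates all of G, so G is not cyclic.

Answer: No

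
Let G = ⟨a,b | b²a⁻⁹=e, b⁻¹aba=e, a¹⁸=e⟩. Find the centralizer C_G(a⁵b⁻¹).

⟨a⁵b⁻¹⟩ ⊆ C_G(a⁵b⁻¹) since powers of a⁵b⁻¹ commute with a⁵b⁻¹; so |C_G(a⁵b⁻¹)| ≥ |⟨a⁵b⁻¹⟩| = 4.
By orbit–stabilizer, |C_G(a⁵b⁻¹)| = |G| / |conj. class of a⁵b⁻¹| = 36 / 9 = 4.
The 4 elements commuting with a⁵b⁻¹ are {e, a⁹, a⁵b, a⁵b⁻¹}.

Answer: {e, a⁹, a⁵b, a⁵b⁻¹}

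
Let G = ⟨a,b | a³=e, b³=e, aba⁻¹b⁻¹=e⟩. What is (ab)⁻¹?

The order of (ab) is 3 (smallest k with (ab)ᵏ = e), so (ab)⁻¹ = (ab)² = a²b².
Check: (ab) · (a²b²) → (ab) · a² = b;   b · b² = e, giving e as required.

Answer: a²b²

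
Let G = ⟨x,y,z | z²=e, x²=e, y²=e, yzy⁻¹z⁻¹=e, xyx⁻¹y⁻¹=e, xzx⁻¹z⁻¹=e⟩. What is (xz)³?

Compute successive powers of (xz), reducing at each step:
  (xz)²: (xz) · x = z;   z · z = e
  (xz)³: e · x = x;   x · z = xz

Answer: xz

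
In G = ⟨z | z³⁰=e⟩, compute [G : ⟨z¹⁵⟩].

First find ord(z¹⁵) by computing successive powers:
  (z¹⁵)¹ = z¹⁵, (z¹⁵)² = e.
So |⟨z¹⁵⟩| = ord(z¹⁵) = 2. With |G| = 30, by Lagrange [G : ⟨z¹⁵⟩] = 30/2 = 15.

Answer: 15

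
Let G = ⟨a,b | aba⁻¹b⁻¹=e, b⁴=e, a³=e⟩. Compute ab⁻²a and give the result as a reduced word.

Multiply left to right, reducing at each step:
  a · b⁻² = ab²
  (ab²) · a = a²b²

Answer: a²b²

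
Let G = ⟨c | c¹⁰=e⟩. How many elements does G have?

G is generated by a single element, so G is cyclic. The relator gives c¹⁰ = e and no smaller power is forced to be e, so the 10 powers {c, e, c², c³, c⁴, c⁵, c⁶, c⁷, c⁸, c⁹} are distinct. Hence |G| = 10.

Answer: 10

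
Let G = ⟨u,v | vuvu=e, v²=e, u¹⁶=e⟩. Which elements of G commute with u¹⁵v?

⟨u¹⁵v⟩ ⊆ C_G(u¹⁵v) since powers of u¹⁵v commute with u¹⁵v; so |C_G(u¹⁵v)| ≥ |⟨u¹⁵v⟩| = 2.
By orbit–stabilizer, |C_G(u¹⁵v)| = |G| / |conj. class of u¹⁵v| = 32 / 8 = 4.
The 4 elements commuting with u¹⁵v are {e, u⁸, u¹⁵v, u⁷v}.

Answer: {e, u⁸, u¹⁵v, u⁷v}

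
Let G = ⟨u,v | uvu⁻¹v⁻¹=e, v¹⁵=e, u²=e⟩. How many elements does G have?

Enumerate words in the generators, reducing via the relations: the distinct elements are
  {e, u, v, uv, v², v³, v⁴, v⁵, v⁶, v⁷, v⁸, v⁹, uv², uv³, uv⁴, uv⁵, uv⁶, uv⁷, uv⁸, uv⁹, v¹², v¹³, v¹¹, v¹⁰, v¹⁴, uv¹², uv¹³, uv¹¹, uv¹⁰, uv¹⁴}.
No further products give new elements, so |G| = 30.

Answer: 30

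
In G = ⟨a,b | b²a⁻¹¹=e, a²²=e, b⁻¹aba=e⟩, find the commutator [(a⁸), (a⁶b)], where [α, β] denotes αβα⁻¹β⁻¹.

[(a⁸), (a⁶b)] = (a⁸)·(a⁶b)·(a⁸)⁻¹·(a⁶b)⁻¹.
  (a⁸) · (a⁶b) = a³b⁻¹
  (a³b⁻¹) · (a¹⁴) = b
  b · (a⁶b⁻¹) = a¹⁶

Answer: a¹⁶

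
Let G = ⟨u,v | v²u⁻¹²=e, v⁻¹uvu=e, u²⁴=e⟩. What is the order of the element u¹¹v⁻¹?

Compute successive powers until reaching e:
  (u¹¹v⁻¹)¹ = u¹¹v⁻¹, (u¹¹v⁻¹)² = u¹², (u¹¹v⁻¹)³ = u¹¹v, (u¹¹v⁻¹)⁴ = e.
The smallest positive k with (u¹¹v⁻¹)ᵏ = e is 4.

Answer: 4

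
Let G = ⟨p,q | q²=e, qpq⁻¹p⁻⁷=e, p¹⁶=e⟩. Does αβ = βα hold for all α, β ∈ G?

p·q = pq but q·p = p⁷q, so p·q ≠ q·p and G is not abelian.

Answer: No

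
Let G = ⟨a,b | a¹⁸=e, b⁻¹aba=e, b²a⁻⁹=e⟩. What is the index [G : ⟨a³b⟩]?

First find ord(a³b) by computing successive powers:
  (a³b)¹ = a³b, (a³b)² = a⁹, (a³b)³ = a³b⁻¹, (a³b)⁴ = e.
So |⟨a³b⟩| = ord(a³b) = 4. With |G| = 36, by Lagrange [G : ⟨a³b⟩] = 36/4 = 9.

Answer: 9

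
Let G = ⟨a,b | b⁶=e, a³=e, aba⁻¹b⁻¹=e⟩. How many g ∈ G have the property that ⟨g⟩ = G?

⟨g⟩ = G would require ord(g) = |G| = 18, but the maximum element order in G is 6 < 18. So G is not cyclic and no single element generates it: the count is 0.

Answer: 0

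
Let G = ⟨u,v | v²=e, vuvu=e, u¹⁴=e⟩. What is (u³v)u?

Compute (u³v) · u by multiplying left to right and reducing via the relations at each step:
  (u³v) · u = u²v

Answer: u²v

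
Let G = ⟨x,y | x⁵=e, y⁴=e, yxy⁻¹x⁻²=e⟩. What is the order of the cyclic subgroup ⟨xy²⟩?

|⟨xy²⟩| equals the order of xy². Compute successive powers until reaching e:
  (xy²)¹ = xy², (xy²)² = e.
The smallest positive k with (xy²)ᵏ = e is 2, so |⟨xy²⟩| = 2.

Answer: 2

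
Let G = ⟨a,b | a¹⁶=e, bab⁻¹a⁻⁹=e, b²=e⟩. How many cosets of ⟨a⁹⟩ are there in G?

First find ord(a⁹) by computing successive powers:
  (a⁹)¹ = a⁹, (a⁹)² = a², (a⁹)³ = a¹¹, (a⁹)⁴ = a⁴, (a⁹)⁵ = a¹³, (a⁹)⁶ = a⁶, (a⁹)⁷ = a¹⁵, (a⁹)⁸ = a⁸, (a⁹)⁹ = a, (a⁹)¹⁰ = a¹⁰, (a⁹)¹¹ = a³, (a⁹)¹² = a¹², (a⁹)¹³ = a⁵, (a⁹)¹⁴ = a¹⁴, (a⁹)¹⁵ = a⁷, (a⁹)¹⁶ = e.
So |⟨a⁹⟩| = ord(a⁹) = 16. With |G| = 32, by Lagrange [G : ⟨a⁹⟩] = 32/16 = 2.

Answer: 2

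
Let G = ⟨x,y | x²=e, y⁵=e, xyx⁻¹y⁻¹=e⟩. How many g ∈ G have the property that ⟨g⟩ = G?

G is cyclic of order 10. An element generates G iff its order is 10, and a cyclic group of order 10 has exactly φ(10) = 4 such elements.

Answer: 4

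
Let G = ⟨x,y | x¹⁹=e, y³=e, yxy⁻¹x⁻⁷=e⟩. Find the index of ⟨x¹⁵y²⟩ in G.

First find ord(x¹⁵y²) by computing successive powers:
  (x¹⁵y²)¹ = x¹⁵y², (x¹⁵y²)² = x⁹y, (x¹⁵y²)³ = e.
So |⟨x¹⁵y²⟩| = ord(x¹⁵y²) = 3. With |G| = 57, by Lagrange [G : ⟨x¹⁵y²⟩] = 57/3 = 19.

Answer: 19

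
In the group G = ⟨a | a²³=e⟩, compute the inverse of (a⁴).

The order of (a⁴) is 23 (smallest k with (a⁴)ᵏ = e), so (a⁴)⁻¹ = (a⁴)²² = a¹⁹.
Check: (a⁴) · (a¹⁹) → (a⁴) · a¹⁹ = e, giving e as required.

Answer: a¹⁹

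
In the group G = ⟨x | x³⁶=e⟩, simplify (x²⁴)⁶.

Compute successive powers of (x²⁴), reducing at each step:
  (x²⁴)²: (x²⁴) · x²⁴ = x¹²
  (x²⁴)³: (x¹²) · x²⁴ = e
  (x²⁴)⁴: e · x²⁴ = x²⁴
  (x²⁴)⁵: (x²⁴) · x²⁴ = x¹²
  (x²⁴)⁶: (x¹²) · x²⁴ = e

Answer: e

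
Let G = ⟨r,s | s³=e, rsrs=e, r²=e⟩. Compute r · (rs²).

Compute r · (rs²) by multiplying left to right and reducing via the relations at each step:
  r · r = e
  e · s² = s²

Answer: s²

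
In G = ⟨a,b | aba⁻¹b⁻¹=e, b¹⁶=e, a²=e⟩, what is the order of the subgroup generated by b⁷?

|⟨b⁷⟩| equals the order of b⁷. Compute successive powers until reaching e:
  (b⁷)¹ = b⁷, (b⁷)² = b¹⁴, (b⁷)³ = b⁵, (b⁷)⁴ = b¹², (b⁷)⁵ = b³, (b⁷)⁶ = b¹⁰, (b⁷)⁷ = b, (b⁷)⁸ = b⁸, (b⁷)⁹ = b¹⁵, (b⁷)¹⁰ = b⁶, (b⁷)¹¹ = b¹³, (b⁷)¹² = b⁴, (b⁷)¹³ = b¹¹, (b⁷)¹⁴ = b², (b⁷)¹⁵ = b⁹, (b⁷)¹⁶ = e.
The smallest positive k with (b⁷)ᵏ = e is 16, so |⟨b⁷⟩| = 16.

Answer: 16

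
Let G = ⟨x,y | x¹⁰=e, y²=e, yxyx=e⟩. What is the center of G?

An element z ∈ Z(G) iff z commutes with every generator.
For example x⁵ is central: (x⁵)·x = x⁶ = x·(x⁵); (x⁵)·y = x⁵y = y·(x⁵).
Whereas x ∉ Z(G) since x·y = xy ≠ x⁹y = y·x.
Checking each of the 20 elements this way gives Z(G) = {e, x⁵}, of order 2.

Answer: {e, x⁵}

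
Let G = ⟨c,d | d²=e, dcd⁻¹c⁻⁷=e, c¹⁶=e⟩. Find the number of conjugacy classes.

The conjugacy classes (representative and size) are:
  [e] (size 1), [c] (size 2), [c¹⁴] (size 2), [c³] (size 2), [c⁴] (size 2), [c¹⁰] (size 2), [c⁸] (size 1), [c⁹] (size 2), [c¹¹] (size 2), [c¹⁰d] (size 8), [cd] (size 8).
Class equation: 1 + 2 + 2 + 2 + 2 + 2 + 1 + 2 + 2 + 8 + 8 = 32 = |G|. So G has 11 conjugacy classes.

Answer: 11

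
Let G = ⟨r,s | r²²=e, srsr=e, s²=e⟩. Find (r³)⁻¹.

The order of (r³) is 22 (smallest k with (r³)ᵏ = e), so (r³)⁻¹ = (r³)²¹ = r¹⁹.
Check: (r³) · (r¹⁹) → (r³) · r¹⁹ = e, giving e as required.

Answer: r¹⁹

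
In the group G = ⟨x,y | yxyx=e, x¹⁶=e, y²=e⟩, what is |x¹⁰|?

Compute successive powers until reaching e:
  (x¹⁰)¹ = x¹⁰, (x¹⁰)² = x⁴, (x¹⁰)³ = x¹⁴, (x¹⁰)⁴ = x⁸, (x¹⁰)⁵ = x², (x¹⁰)⁶ = x¹², (x¹⁰)⁷ = x⁶, (x¹⁰)⁸ = e.
The smallest positive k with (x¹⁰)ᵏ = e is 8.

Answer: 8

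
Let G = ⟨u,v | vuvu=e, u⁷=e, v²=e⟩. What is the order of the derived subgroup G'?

G' = [G, G] is generated by all commutators. The generator-pair commutators are: [u, v] = u².
The subgroup they normally generate is {e, u, u², u³, u⁴, u⁵, u⁶}, of order 7.
Check: |G/G'| = 14/7 = 2 is the order of the abelianisation.

Answer: 7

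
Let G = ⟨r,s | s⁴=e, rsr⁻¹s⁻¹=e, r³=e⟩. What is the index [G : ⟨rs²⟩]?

First find ord(rs²) by computing successive powers:
  (rs²)¹ = rs², (rs²)² = r², (rs²)³ = s², (rs²)⁴ = r, (rs²)⁵ = r²s², (rs²)⁶ = e.
So |⟨rs²⟩| = ord(rs²) = 6. With |G| = 12, by Lagrange [G : ⟨rs²⟩] = 12/6 = 2.

Answer: 2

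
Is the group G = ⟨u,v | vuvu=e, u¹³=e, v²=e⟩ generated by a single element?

Every cyclic group is abelian. But u·v = uv while v·u = u¹²v, so u·v ≠ v·u and G is not abelian. Hence G is not cyclic.

Answer: No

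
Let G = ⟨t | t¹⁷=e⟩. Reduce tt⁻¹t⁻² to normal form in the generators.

Multiply left to right, reducing at each step:
  t · t⁻¹ = e
  e · t⁻² = t¹⁵

Answer: t¹⁵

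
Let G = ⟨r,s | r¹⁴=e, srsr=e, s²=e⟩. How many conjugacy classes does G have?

The conjugacy classes (representative and size) are:
  [e] (size 1), [r¹³] (size 2), [r²] (size 2), [r³] (size 2), [r¹⁰] (size 2), [r⁵] (size 2), [r⁸] (size 2), [r⁷] (size 1), [r⁶s] (size 7), [r⁹s] (size 7).
Class equation: 1 + 2 + 2 + 2 + 2 + 2 + 2 + 1 + 7 + 7 = 28 = |G|. So G has 10 conjugacy classes.

Answer: 10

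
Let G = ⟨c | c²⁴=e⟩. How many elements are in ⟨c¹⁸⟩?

|⟨c¹⁸⟩| equals the order of c¹⁸. Compute successive powers until reaching e:
  (c¹⁸)¹ = c¹⁸, (c¹⁸)² = c¹², (c¹⁸)³ = c⁶, (c¹⁸)⁴ = e.
The smallest positive k with (c¹⁸)ᵏ = e is 4, so |⟨c¹⁸⟩| = 4.

Answer: 4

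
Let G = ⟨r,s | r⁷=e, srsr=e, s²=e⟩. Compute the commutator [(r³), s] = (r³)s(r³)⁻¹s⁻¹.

[(r³), s] = (r³)·s·(r³)⁻¹·s⁻¹.
  (r³) · s = r³s
  (r³s) · (r⁴) = r⁶s
  (r⁶s) · s = r⁶

Answer: r⁶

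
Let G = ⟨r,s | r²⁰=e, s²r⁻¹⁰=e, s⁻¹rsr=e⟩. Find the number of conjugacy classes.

The conjugacy classes (representative and size) are:
  [e] (size 1), [r] (size 2), [r²] (size 2), [r³] (size 2), [r⁴] (size 2), [r⁵] (size 2), [r¹⁴] (size 2), [r⁷] (size 2), [r⁸] (size 2), [r¹¹] (size 2), [r¹⁰] (size 1), [r²s⁻¹] (size 10), [r⁹s] (size 10).
Class equation: 1 + 2 + 2 + 2 + 2 + 2 + 2 + 2 + 2 + 2 + 1 + 10 + 10 = 40 = |G|. So G has 13 conjugacy classes.

Answer: 13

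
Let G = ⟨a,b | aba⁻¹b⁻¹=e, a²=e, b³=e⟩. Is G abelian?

Each pair of generators commutes: a·b = ab = b·a. Since the generators pairwise commute, every element of G commutes with every other, so G is abelian.

Answer: Yes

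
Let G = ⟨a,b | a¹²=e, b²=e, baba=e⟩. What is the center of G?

An element z ∈ Z(G) iff z commutes with every generator.
For example a⁶ is central: (a⁶)·a = a⁷ = a·(a⁶); (a⁶)·b = a⁶b = b·(a⁶).
Whereas a ∉ Z(G) since a·b = ab ≠ a¹¹b = b·a.
Checking each of the 24 elements this way gives Z(G) = {e, a⁶}, of order 2.

Answer: {e, a⁶}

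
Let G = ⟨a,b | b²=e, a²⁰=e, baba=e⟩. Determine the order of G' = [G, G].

G' = [G, G] is generated by all commutators. The generator-pair commutators are: [a, b] = a².
The subgroup they normally generate is {e, a², a⁴, a⁶, a⁸, a¹⁰, a¹², a¹⁴, a¹⁶, a¹⁸}, of order 10.
Check: |G/G'| = 40/10 = 4 is the order of the abelianisation.

Answer: 10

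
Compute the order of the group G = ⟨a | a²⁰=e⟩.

G is generated by a single element, so G is cyclic. The relator gives a²⁰ = e and no smaller power is forced to be e, so the 20 powers {a, e, a², a³, a⁴, a⁵, a⁶, a⁷, a⁸, a⁹, a¹², a¹³, a¹¹, a¹⁰, a¹⁴, a¹⁵, a¹⁶, a¹⁷, a¹⁸, a¹⁹} are distinct. Hence |G| = 20.

Answer: 20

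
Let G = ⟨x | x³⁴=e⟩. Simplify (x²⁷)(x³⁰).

Compute (x²⁷) · (x³⁰) by multiplying left to right and reducing via the relations at each step:
  (x²⁷) · x³⁰ = x²³

Answer: x²³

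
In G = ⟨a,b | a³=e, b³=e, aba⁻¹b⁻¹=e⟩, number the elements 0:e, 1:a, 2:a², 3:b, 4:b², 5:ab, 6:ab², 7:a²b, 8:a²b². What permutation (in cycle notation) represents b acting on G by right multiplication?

(0 3 4)(1 5 6)(2 7 8)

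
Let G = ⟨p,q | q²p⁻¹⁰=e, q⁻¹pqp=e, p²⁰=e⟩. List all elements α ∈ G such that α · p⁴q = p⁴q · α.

⟨p⁴q⟩ ⊆ C_G(p⁴q) since powers of p⁴q commute with p⁴q; so |C_G(p⁴q)| ≥ |⟨p⁴q⟩| = 4.
By orbit–stabilizer, |C_G(p⁴q)| = |G| / |conj. class of p⁴q| = 40 / 10 = 4.
The 4 elements commuting with p⁴q are {e, p¹⁰, p⁴q, p⁴q⁻¹}.

Answer: {e, p¹⁰, p⁴q, p⁴q⁻¹}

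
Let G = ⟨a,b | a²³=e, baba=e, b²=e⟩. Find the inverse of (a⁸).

The order of (a⁸) is 23 (smallest k with (a⁸)ᵏ = e), so (a⁸)⁻¹ = (a⁸)²² = a¹⁵.
Check: (a⁸) · (a¹⁵) → (a⁸) · a¹⁵ = e, giving e as required.

Answer: a¹⁵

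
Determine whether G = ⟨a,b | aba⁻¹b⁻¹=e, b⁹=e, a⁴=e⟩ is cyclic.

|G| = 36. The element ab has order 36 (its powers give 36 distinct elements), so ⟨ab⟩ = G and G is cyclic.

Answer: Yes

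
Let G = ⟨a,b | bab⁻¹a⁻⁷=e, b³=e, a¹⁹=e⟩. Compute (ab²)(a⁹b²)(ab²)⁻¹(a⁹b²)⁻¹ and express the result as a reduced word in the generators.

[(ab²), (a⁹b²)] = (ab²)·(a⁹b²)·(ab²)⁻¹·(a⁹b²)⁻¹.
  (ab²) · (a⁹b²) = a⁵b
  (a⁵b) · (a¹²b) = a¹³b²
  (a¹³b²) · (a¹³b) = a⁴

Answer: a⁴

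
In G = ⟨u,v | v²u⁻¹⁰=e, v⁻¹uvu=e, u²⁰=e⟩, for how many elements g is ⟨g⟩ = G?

⟨g⟩ = G would require ord(g) = |G| = 40, but the maximum element order in G is 20 < 40. So G is not cyclic and no single element generates it: the count is 0.

Answer: 0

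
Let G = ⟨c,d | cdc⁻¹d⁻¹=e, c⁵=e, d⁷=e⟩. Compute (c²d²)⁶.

Compute successive powers of (c²d²), reducing at each step:
  (c²d²)²: (c²d²) · c² = c⁴d²;   (c⁴d²) · d² = c⁴d⁴
  (c²d²)³: (c⁴d⁴) · c² = cd⁴;   (cd⁴) · d² = cd⁶
  (c²d²)⁴: (cd⁶) · c² = c³d⁶;   (c³d⁶) · d² = c³d
  (c²d²)⁵: (c³d) · c² = d;   d · d² = d³
  (c²d²)⁶: (d³) · c² = c²d³;   (c²d³) · d² = c²d⁵

Answer: c²d⁵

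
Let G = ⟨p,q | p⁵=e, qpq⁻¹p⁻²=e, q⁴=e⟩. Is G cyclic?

Every cyclic group is abelian. But p·q = pq while q·p = p²q, so p·q ≠ q·p and G is not abelian. Hence G is not cyclic.

Answer: No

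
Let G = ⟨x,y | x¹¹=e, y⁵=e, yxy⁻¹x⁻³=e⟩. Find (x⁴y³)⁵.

Compute successive powers of (x⁴y³), reducing at each step:
  (x⁴y³)²: (x⁴y³) · x⁴ = x²y³;   (x²y³) · y³ = x²y
  (x⁴y³)³: (x²y) · x⁴ = x³y;   (x³y) · y³ = x³y⁴
  (x⁴y³)⁴: (x³y⁴) · x⁴ = x⁸y⁴;   (x⁸y⁴) · y³ = x⁸y²
  (x⁴y³)⁵: (x⁸y²) · x⁴ = y²;   (y²) · y³ = e

Answer: e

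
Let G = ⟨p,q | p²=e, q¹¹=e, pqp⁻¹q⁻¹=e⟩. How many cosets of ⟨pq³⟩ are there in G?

First find ord(pq³) by computing successive powers:
  (pq³)¹ = pq³, (pq³)² = q⁶, (pq³)³ = pq⁹, (pq³)⁴ = q, (pq³)⁵ = pq⁴, (pq³)⁶ = q⁷, (pq³)⁷ = pq¹⁰, (pq³)⁸ = q², (pq³)⁹ = pq⁵, (pq³)¹⁰ = q⁸, (pq³)¹¹ = p, (pq³)¹² = q³, (pq³)¹³ = pq⁶, (pq³)¹⁴ = q⁹, (pq³)¹⁵ = pq, (pq³)¹⁶ = q⁴, (pq³)¹⁷ = pq⁷, (pq³)¹⁸ = q¹⁰, (pq³)¹⁹ = pq², (pq³)²⁰ = q⁵, (pq³)²¹ = pq⁸, (pq³)²² = e.
So |⟨pq³⟩| = ord(pq³) = 22. With |G| = 22, by Lagrange [G : ⟨pq³⟩] = 22/22 = 1.

Answer: 1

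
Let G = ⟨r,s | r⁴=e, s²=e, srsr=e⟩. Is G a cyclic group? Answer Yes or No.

Every cyclic group is abelian. But r·s = rs while s·r = r³s, so r·s ≠ s·r and G is not abelian. Hence G is not cyclic.

Answer: No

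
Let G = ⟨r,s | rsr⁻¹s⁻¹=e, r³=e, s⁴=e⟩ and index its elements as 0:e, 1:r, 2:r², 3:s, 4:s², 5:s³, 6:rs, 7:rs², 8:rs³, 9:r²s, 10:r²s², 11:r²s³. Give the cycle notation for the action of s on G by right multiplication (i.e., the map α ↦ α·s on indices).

(0 3 4 5)(1 6 7 8)(2 9 10 11)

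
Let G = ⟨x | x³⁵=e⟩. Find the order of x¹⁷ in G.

Compute successive powers until reaching e:
  (x¹⁷)¹ = x¹⁷, (x¹⁷)² = x³⁴, (x¹⁷)³ = x¹⁶, (x¹⁷)⁴ = x³³, (x¹⁷)⁵ = x¹⁵, (x¹⁷)⁶ = x³², (x¹⁷)⁷ = x¹⁴, (x¹⁷)⁸ = x³¹, (x¹⁷)⁹ = x¹³, (x¹⁷)¹⁰ = x³⁰, (x¹⁷)¹¹ = x¹², (x¹⁷)¹² = x²⁹, (x¹⁷)¹³ = x¹¹, (x¹⁷)¹⁴ = x²⁸, (x¹⁷)¹⁵ = x¹⁰, (x¹⁷)¹⁶ = x²⁷, (x¹⁷)¹⁷ = x⁹, (x¹⁷)¹⁸ = x²⁶, (x¹⁷)¹⁹ = x⁸, (x¹⁷)²⁰ = x²⁵, (x¹⁷)²¹ = x⁷, (x¹⁷)²² = x²⁴, (x¹⁷)²³ = x⁶, (x¹⁷)²⁴ = x²³, (x¹⁷)²⁵ = x⁵, (x¹⁷)²⁶ = x²², (x¹⁷)²⁷ = x⁴, (x¹⁷)²⁸ = x²¹, (x¹⁷)²⁹ = x³, (x¹⁷)³⁰ = x²⁰, (x¹⁷)³¹ = x², (x¹⁷)³² = x¹⁹, (x¹⁷)³³ = x, (x¹⁷)³⁴ = x¹⁸, (x¹⁷)³⁵ = e.
The smallest positive k with (x¹⁷)ᵏ = e is 35.

Answer: 35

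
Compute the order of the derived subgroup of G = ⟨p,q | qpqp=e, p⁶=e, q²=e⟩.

G' = [G, G] is generated by all commutators. The generator-pair commutators are: [p, q] = p².
The subgroup they normally generate is {e, p², p⁴}, of order 3.
Check: |G/G'| = 12/3 = 4 is the order of the abelianisation.

Answer: 3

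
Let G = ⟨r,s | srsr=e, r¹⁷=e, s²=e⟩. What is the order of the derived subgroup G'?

G' = [G, G] is generated by all commutators. The generator-pair commutators are: [r, s] = r².
The subgroup they normally generate is {e, r, r², r³, r⁴, r⁵, r⁶, r⁷, r⁸, r⁹, r¹⁰, r¹¹, r¹², r¹³, r¹⁴, r¹⁵, r¹⁶}, of order 17.
Check: |G/G'| = 34/17 = 2 is the order of the abelianisation.

Answer: 17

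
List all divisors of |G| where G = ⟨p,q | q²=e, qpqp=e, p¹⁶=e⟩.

|G| = 32 = 2⁵. By Lagrange's theorem the order of any subgroup divides 32; the divisors of 32 are 1, 2, 4, 8, 16, 32.

Answer: 1, 2, 4, 8, 16, 32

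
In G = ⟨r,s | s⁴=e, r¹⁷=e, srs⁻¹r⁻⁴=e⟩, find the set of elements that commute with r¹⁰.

⟨r¹⁰⟩ ⊆ C_G(r¹⁰) since powers of r¹⁰ commute with r¹⁰; so |C_G(r¹⁰)| ≥ |⟨r¹⁰⟩| = 17.
By orbit–stabilizer, |C_G(r¹⁰)| = |G| / |conj. class of r¹⁰| = 68 / 4 = 17.
The 17 elements commuting with r¹⁰ are {e, r, r², r³, r⁴, r⁵, r⁶, r⁷, r⁸, r⁹, r¹⁰, r¹¹, r¹², r¹³, r¹⁴, r¹⁵, r¹⁶}.

Answer: {e, r, r², r³, r⁴, r⁵, r⁶, r⁷, r⁸, r⁹, r¹⁰, r¹¹, r¹², r¹³, r¹⁴, r¹⁵, r¹⁶}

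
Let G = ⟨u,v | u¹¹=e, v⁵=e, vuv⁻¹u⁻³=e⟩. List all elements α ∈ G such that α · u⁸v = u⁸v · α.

⟨u⁸v⟩ ⊆ C_G(u⁸v) since powers of u⁸v commute with u⁸v; so |C_G(u⁸v)| ≥ |⟨u⁸v⟩| = 5.
By orbit–stabilizer, |C_G(u⁸v)| = |G| / |conj. class of u⁸v| = 55 / 11 = 5.
The 5 elements commuting with u⁸v are {e, uv⁴, u⁵v³, u⁸v, u¹⁰v²}.

Answer: {e, uv⁴, u⁵v³, u⁸v, u¹⁰v²}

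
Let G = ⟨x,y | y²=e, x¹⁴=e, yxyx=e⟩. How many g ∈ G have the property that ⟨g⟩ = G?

⟨g⟩ = G would require ord(g) = |G| = 28, but the maximum element order in G is 14 < 28. So G is not cyclic and no single element generates it: the count is 0.

Answer: 0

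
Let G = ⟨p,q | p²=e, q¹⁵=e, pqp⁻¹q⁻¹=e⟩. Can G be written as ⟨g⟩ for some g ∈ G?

|G| = 30. The element pq has order 30 (its powers give 30 distinct elements), so ⟨pq⟩ = G and G is cyclic.

Answer: Yes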